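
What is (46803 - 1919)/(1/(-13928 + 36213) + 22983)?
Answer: 250059985/128044039 ≈ 1.9529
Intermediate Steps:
(46803 - 1919)/(1/(-13928 + 36213) + 22983) = 44884/(1/22285 + 22983) = 44884/(512176156/22285) = 44884*(22285/512176156) = 250059985/128044039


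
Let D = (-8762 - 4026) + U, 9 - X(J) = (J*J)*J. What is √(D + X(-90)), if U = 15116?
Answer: √731337 ≈ 855.18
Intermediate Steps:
X(J) = 9 - J³ (X(J) = 9 - J*J*J = 9 - J²*J = 9 - J³)
D = 2328 (D = (-8762 - 4026) + 15116 = -12788 + 15116 = 2328)
√(D + X(-90)) = √(2328 + (9 - 1*(-90)³)) = √(2328 + (9 - 1*(-729000))) = √(2328 + (9 + 729000)) = √(2328 + 729009) = √731337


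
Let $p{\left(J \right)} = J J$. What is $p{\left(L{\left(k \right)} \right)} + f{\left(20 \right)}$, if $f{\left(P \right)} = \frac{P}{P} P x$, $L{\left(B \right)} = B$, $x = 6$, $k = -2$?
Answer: $124$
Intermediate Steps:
$p{\left(J \right)} = J^{2}$
$f{\left(P \right)} = 6 P$ ($f{\left(P \right)} = \frac{P}{P} P 6 = 1 P 6 = P 6 = 6 P$)
$p{\left(L{\left(k \right)} \right)} + f{\left(20 \right)} = \left(-2\right)^{2} + 6 \cdot 20 = 4 + 120 = 124$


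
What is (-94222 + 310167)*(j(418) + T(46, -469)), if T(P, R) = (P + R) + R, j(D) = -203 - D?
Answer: -326724785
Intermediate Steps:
T(P, R) = P + 2*R
(-94222 + 310167)*(j(418) + T(46, -469)) = (-94222 + 310167)*((-203 - 1*418) + (46 + 2*(-469))) = 215945*((-203 - 418) + (46 - 938)) = 215945*(-621 - 892) = 215945*(-1513) = -326724785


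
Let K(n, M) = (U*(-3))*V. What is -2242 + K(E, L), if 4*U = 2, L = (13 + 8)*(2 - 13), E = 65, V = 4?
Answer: -2248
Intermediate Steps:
L = -231 (L = 21*(-11) = -231)
U = ½ (U = (¼)*2 = ½ ≈ 0.50000)
K(n, M) = -6 (K(n, M) = ((½)*(-3))*4 = -3/2*4 = -6)
-2242 + K(E, L) = -2242 - 6 = -2248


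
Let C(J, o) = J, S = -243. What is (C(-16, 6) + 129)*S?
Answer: -27459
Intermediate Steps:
(C(-16, 6) + 129)*S = (-16 + 129)*(-243) = 113*(-243) = -27459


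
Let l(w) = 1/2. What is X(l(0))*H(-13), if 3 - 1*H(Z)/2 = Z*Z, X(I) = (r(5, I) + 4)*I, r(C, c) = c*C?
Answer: -1079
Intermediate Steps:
r(C, c) = C*c
l(w) = ½
X(I) = I*(4 + 5*I) (X(I) = (5*I + 4)*I = (4 + 5*I)*I = I*(4 + 5*I))
H(Z) = 6 - 2*Z² (H(Z) = 6 - 2*Z*Z = 6 - 2*Z²)
X(l(0))*H(-13) = ((4 + 5*(½))/2)*(6 - 2*(-13)²) = ((4 + 5/2)/2)*(6 - 2*169) = ((½)*(13/2))*(6 - 338) = (13/4)*(-332) = -1079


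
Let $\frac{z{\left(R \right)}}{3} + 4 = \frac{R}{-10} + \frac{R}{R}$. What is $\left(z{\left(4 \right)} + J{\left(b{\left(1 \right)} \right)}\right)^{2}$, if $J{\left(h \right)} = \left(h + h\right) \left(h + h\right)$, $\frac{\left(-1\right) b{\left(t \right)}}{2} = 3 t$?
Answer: $\frac{447561}{25} \approx 17902.0$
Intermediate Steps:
$b{\left(t \right)} = - 6 t$ ($b{\left(t \right)} = - 2 \cdot 3 t = - 6 t$)
$J{\left(h \right)} = 4 h^{2}$ ($J{\left(h \right)} = 2 h 2 h = 4 h^{2}$)
$z{\left(R \right)} = -9 - \frac{3 R}{10}$ ($z{\left(R \right)} = -12 + 3 \left(\frac{R}{-10} + \frac{R}{R}\right) = -12 + 3 \left(R \left(- \frac{1}{10}\right) + 1\right) = -12 + 3 \left(- \frac{R}{10} + 1\right) = -12 + 3 \left(1 - \frac{R}{10}\right) = -12 - \left(-3 + \frac{3 R}{10}\right) = -9 - \frac{3 R}{10}$)
$\left(z{\left(4 \right)} + J{\left(b{\left(1 \right)} \right)}\right)^{2} = \left(\left(-9 - \frac{6}{5}\right) + 4 \left(\left(-6\right) 1\right)^{2}\right)^{2} = \left(\left(-9 - \frac{6}{5}\right) + 4 \left(-6\right)^{2}\right)^{2} = \left(- \frac{51}{5} + 4 \cdot 36\right)^{2} = \left(- \frac{51}{5} + 144\right)^{2} = \left(\frac{669}{5}\right)^{2} = \frac{447561}{25}$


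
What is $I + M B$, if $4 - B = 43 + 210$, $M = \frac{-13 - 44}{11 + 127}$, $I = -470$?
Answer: $- \frac{16889}{46} \approx -367.15$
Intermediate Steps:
$M = - \frac{19}{46}$ ($M = - \frac{57}{138} = \left(-57\right) \frac{1}{138} = - \frac{19}{46} \approx -0.41304$)
$B = -249$ ($B = 4 - \left(43 + 210\right) = 4 - 253 = -249$)
$I + M B = -470 - - \frac{4731}{46} = -470 + \frac{4731}{46} = - \frac{16889}{46}$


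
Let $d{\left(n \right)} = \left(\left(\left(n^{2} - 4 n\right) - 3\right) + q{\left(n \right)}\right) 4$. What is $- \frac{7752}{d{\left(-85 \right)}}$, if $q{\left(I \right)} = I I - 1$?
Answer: $- \frac{969}{7393} \approx -0.13107$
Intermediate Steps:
$q{\left(I \right)} = -1 + I^{2}$ ($q{\left(I \right)} = I^{2} - 1 = -1 + I^{2}$)
$d{\left(n \right)} = -16 - 16 n + 8 n^{2}$ ($d{\left(n \right)} = \left(\left(\left(n^{2} - 4 n\right) - 3\right) + \left(-1 + n^{2}\right)\right) 4 = \left(\left(-3 + n^{2} - 4 n\right) + \left(-1 + n^{2}\right)\right) 4 = \left(-4 - 4 n + 2 n^{2}\right) 4 = -16 - 16 n + 8 n^{2}$)
$- \frac{7752}{d{\left(-85 \right)}} = - \frac{7752}{-16 - -1360 + 8 \left(-85\right)^{2}} = - \frac{7752}{-16 + 1360 + 8 \cdot 7225} = - \frac{7752}{-16 + 1360 + 57800} = - \frac{7752}{59144} = \left(-7752\right) \frac{1}{59144} = - \frac{969}{7393}$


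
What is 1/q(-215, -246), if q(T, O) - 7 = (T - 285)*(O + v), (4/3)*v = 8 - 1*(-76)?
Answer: 1/91507 ≈ 1.0928e-5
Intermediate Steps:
v = 63 (v = 3*(8 - 1*(-76))/4 = 3*(8 + 76)/4 = (¾)*84 = 63)
q(T, O) = 7 + (-285 + T)*(63 + O) (q(T, O) = 7 + (T - 285)*(O + 63) = 7 + (-285 + T)*(63 + O))
1/q(-215, -246) = 1/(-17948 - 285*(-246) + 63*(-215) - 246*(-215)) = 1/(-17948 + 70110 - 13545 + 52890) = 1/91507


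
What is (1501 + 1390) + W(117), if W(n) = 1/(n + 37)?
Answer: 445215/154 ≈ 2891.0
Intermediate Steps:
W(n) = 1/(37 + n)
(1501 + 1390) + W(117) = (1501 + 1390) + 1/(37 + 117) = 2891 + 1/154 = 445215/154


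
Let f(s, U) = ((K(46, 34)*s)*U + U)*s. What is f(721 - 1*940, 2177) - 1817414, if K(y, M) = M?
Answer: 3547683121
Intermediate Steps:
f(s, U) = s*(U + 34*U*s) (f(s, U) = ((34*s)*U + U)*s = (34*U*s + U)*s = (U + 34*U*s)*s = s*(U + 34*U*s))
f(721 - 1*940, 2177) - 1817414 = 2177*(721 - 1*940)*(1 + 34*(721 - 1*940)) - 1817414 = 2177*(721 - 940)*(1 + 34*(721 - 940)) - 1817414 = 2177*(-219)*(1 + 34*(-219)) - 1817414 = 2177*(-219)*(1 - 7446) - 1817414 = 2177*(-219)*(-7445) - 1817414 = 3549500535 - 1817414 = 3547683121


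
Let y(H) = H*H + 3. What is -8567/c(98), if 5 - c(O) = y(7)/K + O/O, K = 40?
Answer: -85670/27 ≈ -3173.0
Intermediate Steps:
y(H) = 3 + H² (y(H) = H² + 3 = 3 + H²)
c(O) = 27/10 (c(O) = 5 - ((3 + 7²)/40 + O/O) = 5 - ((3 + 49)*(1/40) + 1) = 5 - (52*(1/40) + 1) = 5 - (13/10 + 1) = 5 - 1*23/10 = 5 - 23/10 = 27/10)
-8567/c(98) = -8567/27/10 = -8567*10/27 = -85670/27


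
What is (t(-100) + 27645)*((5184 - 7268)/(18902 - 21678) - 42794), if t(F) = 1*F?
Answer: -818045595675/694 ≈ -1.1787e+9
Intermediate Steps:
t(F) = F
(t(-100) + 27645)*((5184 - 7268)/(18902 - 21678) - 42794) = (-100 + 27645)*((5184 - 7268)/(18902 - 21678) - 42794) = 27545*(-2084/(-2776) - 42794) = 27545*(-2084*(-1/2776) - 42794) = 27545*(521/694 - 42794) = 27545*(-29698515/694) = -818045595675/694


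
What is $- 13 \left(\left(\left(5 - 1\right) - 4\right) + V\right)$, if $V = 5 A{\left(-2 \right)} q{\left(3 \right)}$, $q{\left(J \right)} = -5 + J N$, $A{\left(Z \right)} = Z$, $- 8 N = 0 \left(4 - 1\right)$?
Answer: $-650$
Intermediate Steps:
$N = 0$ ($N = - \frac{0 \left(4 - 1\right)}{8} = - \frac{0 \cdot 3}{8} = \left(- \frac{1}{8}\right) 0 = 0$)
$q{\left(J \right)} = -5$ ($q{\left(J \right)} = -5 + J 0 = -5 + 0 = -5$)
$V = 50$ ($V = 5 \left(-2\right) \left(-5\right) = \left(-10\right) \left(-5\right) = 50$)
$- 13 \left(\left(\left(5 - 1\right) - 4\right) + V\right) = - 13 \left(\left(\left(5 - 1\right) - 4\right) + 50\right) = - 13 \left(\left(4 - 4\right) + 50\right) = - 13 \left(0 + 50\right) = \left(-13\right) 50 = -650$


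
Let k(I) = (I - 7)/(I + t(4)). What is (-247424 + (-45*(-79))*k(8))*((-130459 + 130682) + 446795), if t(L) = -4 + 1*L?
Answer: -441617352033/4 ≈ -1.1040e+11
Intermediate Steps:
t(L) = -4 + L
k(I) = (-7 + I)/I (k(I) = (I - 7)/(I + (-4 + 4)) = (-7 + I)/(I + 0) = (-7 + I)/I)
(-247424 + (-45*(-79))*k(8))*((-130459 + 130682) + 446795) = (-247424 + (-45*(-79))*((-7 + 8)/8))*((-130459 + 130682) + 446795) = (-247424 + 3555*((1/8)*1))*(223 + 446795) = (-247424 + 3555*(1/8))*447018 = (-247424 + 3555/8)*447018 = -1975837/8*447018 = -441617352033/4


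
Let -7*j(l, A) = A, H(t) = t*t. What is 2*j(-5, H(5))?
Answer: -50/7 ≈ -7.1429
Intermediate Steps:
H(t) = t²
j(l, A) = -A/7
2*j(-5, H(5)) = 2*(-⅐*5²) = 2*(-⅐*25) = 2*(-25/7) = -50/7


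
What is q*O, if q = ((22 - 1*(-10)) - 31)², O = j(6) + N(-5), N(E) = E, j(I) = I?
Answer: 1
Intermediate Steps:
O = 1 (O = 6 - 5 = 1)
q = 1 (q = ((22 + 10) - 31)² = (32 - 31)² = 1² = 1)
q*O = 1*1 = 1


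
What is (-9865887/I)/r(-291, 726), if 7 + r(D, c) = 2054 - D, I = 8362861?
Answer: -9865887/19552369018 ≈ -0.00050459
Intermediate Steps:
r(D, c) = 2047 - D (r(D, c) = -7 + (2054 - D) = 2047 - D)
(-9865887/I)/r(-291, 726) = (-9865887/8362861)/(2047 - 1*(-291)) = (-9865887*1/8362861)/(2047 + 291) = -9865887/8362861/2338 = -9865887/8362861*1/2338 = -9865887/19552369018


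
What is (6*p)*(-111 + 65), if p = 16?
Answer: -4416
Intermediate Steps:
(6*p)*(-111 + 65) = (6*16)*(-111 + 65) = 96*(-46) = -4416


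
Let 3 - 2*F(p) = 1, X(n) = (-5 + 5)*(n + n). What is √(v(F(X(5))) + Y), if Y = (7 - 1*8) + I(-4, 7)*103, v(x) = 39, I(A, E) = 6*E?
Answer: 2*√1091 ≈ 66.061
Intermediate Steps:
X(n) = 0 (X(n) = 0*(2*n) = 0)
F(p) = 1 (F(p) = 3/2 - ½*1 = 3/2 - ½ = 1)
Y = 4325 (Y = (7 - 1*8) + (6*7)*103 = (7 - 8) + 42*103 = -1 + 4326 = 4325)
√(v(F(X(5))) + Y) = √(39 + 4325) = √4364 = 2*√1091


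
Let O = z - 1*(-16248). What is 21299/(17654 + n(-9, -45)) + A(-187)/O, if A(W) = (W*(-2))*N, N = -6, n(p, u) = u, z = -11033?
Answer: 71559689/91830935 ≈ 0.77925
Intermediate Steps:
O = 5215 (O = -11033 - 1*(-16248) = -11033 + 16248 = 5215)
A(W) = 12*W (A(W) = (W*(-2))*(-6) = -2*W*(-6) = 12*W)
21299/(17654 + n(-9, -45)) + A(-187)/O = 21299/(17654 - 45) + (12*(-187))/5215 = 21299/17609 - 2244*1/5215 = 21299*(1/17609) - 2244/5215 = 21299/17609 - 2244/5215 = 71559689/91830935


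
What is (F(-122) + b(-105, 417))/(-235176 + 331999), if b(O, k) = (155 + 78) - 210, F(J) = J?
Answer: -99/96823 ≈ -0.0010225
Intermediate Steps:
b(O, k) = 23 (b(O, k) = 233 - 210 = 23)
(F(-122) + b(-105, 417))/(-235176 + 331999) = (-122 + 23)/(-235176 + 331999) = -99/96823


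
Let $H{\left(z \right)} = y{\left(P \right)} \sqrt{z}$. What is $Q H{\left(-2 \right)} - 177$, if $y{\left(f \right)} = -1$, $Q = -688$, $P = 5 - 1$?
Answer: $-177 + 688 i \sqrt{2} \approx -177.0 + 972.98 i$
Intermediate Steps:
$P = 4$ ($P = 5 - 1 = 4$)
$H{\left(z \right)} = - \sqrt{z}$
$Q H{\left(-2 \right)} - 177 = - 688 \left(- \sqrt{-2}\right) - 177 = - 688 \left(- i \sqrt{2}\right) - 177 = 688 i \sqrt{2} - 177 = -177 + 688 i \sqrt{2}$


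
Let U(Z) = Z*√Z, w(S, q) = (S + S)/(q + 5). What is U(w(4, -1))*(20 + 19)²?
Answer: 3042*√2 ≈ 4302.0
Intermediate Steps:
w(S, q) = 2*S/(5 + q) (w(S, q) = (2*S)/(5 + q) = 2*S/(5 + q))
U(Z) = Z^(3/2)
U(w(4, -1))*(20 + 19)² = (2*4/(5 - 1))^(3/2)*(20 + 19)² = (2*4/4)^(3/2)*39² = (2*4*(¼))^(3/2)*1521 = 2^(3/2)*1521 = (2*√2)*1521 = 3042*√2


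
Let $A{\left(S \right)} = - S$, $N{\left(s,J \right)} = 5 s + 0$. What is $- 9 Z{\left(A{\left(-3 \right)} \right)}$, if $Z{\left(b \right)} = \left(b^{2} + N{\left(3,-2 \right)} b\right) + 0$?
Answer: $-486$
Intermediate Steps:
$N{\left(s,J \right)} = 5 s$
$Z{\left(b \right)} = b^{2} + 15 b$ ($Z{\left(b \right)} = \left(b^{2} + 5 \cdot 3 b\right) + 0 = \left(b^{2} + 15 b\right) + 0 = b^{2} + 15 b$)
$- 9 Z{\left(A{\left(-3 \right)} \right)} = - 9 \left(-1\right) \left(-3\right) \left(15 - -3\right) = - 9 \cdot 3 \left(15 + 3\right) = - 9 \cdot 3 \cdot 18 = \left(-9\right) 54 = -486$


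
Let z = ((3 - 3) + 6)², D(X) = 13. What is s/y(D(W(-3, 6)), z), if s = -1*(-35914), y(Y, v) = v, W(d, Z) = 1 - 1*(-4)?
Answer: 17957/18 ≈ 997.61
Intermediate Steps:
W(d, Z) = 5 (W(d, Z) = 1 + 4 = 5)
z = 36 (z = (0 + 6)² = 6² = 36)
s = 35914
s/y(D(W(-3, 6)), z) = 35914/36 = 35914*(1/36) = 17957/18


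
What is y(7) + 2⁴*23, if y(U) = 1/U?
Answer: 2577/7 ≈ 368.14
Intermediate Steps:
y(7) + 2⁴*23 = 1/7 + 2⁴*23 = ⅐ + 16*23 = ⅐ + 368 = 2577/7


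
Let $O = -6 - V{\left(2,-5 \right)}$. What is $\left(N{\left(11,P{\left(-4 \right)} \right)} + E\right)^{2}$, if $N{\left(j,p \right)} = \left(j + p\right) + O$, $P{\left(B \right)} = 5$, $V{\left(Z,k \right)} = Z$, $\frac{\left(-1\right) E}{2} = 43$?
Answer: $6084$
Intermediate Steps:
$E = -86$ ($E = \left(-2\right) 43 = -86$)
$O = -8$ ($O = -6 - 2 = -8$)
$N{\left(j,p \right)} = -8 + j + p$ ($N{\left(j,p \right)} = \left(j + p\right) - 8 = -8 + j + p$)
$\left(N{\left(11,P{\left(-4 \right)} \right)} + E\right)^{2} = \left(\left(-8 + 11 + 5\right) - 86\right)^{2} = \left(8 - 86\right)^{2} = \left(-78\right)^{2} = 6084$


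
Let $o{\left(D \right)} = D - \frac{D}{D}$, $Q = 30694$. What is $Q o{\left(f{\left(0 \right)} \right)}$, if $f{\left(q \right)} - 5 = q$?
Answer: $122776$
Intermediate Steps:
$f{\left(q \right)} = 5 + q$
$o{\left(D \right)} = -1 + D$ ($o{\left(D \right)} = D - 1 = -1 + D$)
$Q o{\left(f{\left(0 \right)} \right)} = 30694 \left(-1 + \left(5 + 0\right)\right) = 30694 \left(-1 + 5\right) = 30694 \cdot 4 = 122776$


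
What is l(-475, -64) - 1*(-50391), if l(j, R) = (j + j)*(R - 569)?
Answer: 651741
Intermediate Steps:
l(j, R) = 2*j*(-569 + R) (l(j, R) = (2*j)*(-569 + R) = 2*j*(-569 + R))
l(-475, -64) - 1*(-50391) = 2*(-475)*(-569 - 64) - 1*(-50391) = 2*(-475)*(-633) + 50391 = 601350 + 50391 = 651741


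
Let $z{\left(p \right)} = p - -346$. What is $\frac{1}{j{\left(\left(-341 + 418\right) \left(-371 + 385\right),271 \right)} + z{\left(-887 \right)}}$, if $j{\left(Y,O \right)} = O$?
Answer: $- \frac{1}{270} \approx -0.0037037$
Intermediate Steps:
$z{\left(p \right)} = 346 + p$ ($z{\left(p \right)} = p + 346 = 346 + p$)
$\frac{1}{j{\left(\left(-341 + 418\right) \left(-371 + 385\right),271 \right)} + z{\left(-887 \right)}} = \frac{1}{271 + \left(346 - 887\right)} = \frac{1}{271 - 541} = \frac{1}{-270} = - \frac{1}{270}$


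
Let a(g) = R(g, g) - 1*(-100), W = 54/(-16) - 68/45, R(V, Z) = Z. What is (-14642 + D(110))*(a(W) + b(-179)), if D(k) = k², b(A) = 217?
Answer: -142810831/180 ≈ -7.9339e+5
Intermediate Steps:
W = -1759/360 (W = 54*(-1/16) - 68*1/45 = -27/8 - 68/45 = -1759/360 ≈ -4.8861)
a(g) = 100 + g (a(g) = g - 1*(-100) = g + 100 = 100 + g)
(-14642 + D(110))*(a(W) + b(-179)) = (-14642 + 110²)*((100 - 1759/360) + 217) = (-14642 + 12100)*(34241/360 + 217) = -2542*112361/360 = -142810831/180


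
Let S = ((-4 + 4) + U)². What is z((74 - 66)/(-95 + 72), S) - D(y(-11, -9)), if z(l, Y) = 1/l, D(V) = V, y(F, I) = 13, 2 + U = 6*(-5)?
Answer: -127/8 ≈ -15.875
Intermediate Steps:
U = -32 (U = -2 + 6*(-5) = -2 - 30 = -32)
S = 1024 (S = ((-4 + 4) - 32)² = (0 - 32)² = (-32)² = 1024)
z((74 - 66)/(-95 + 72), S) - D(y(-11, -9)) = 1/((74 - 66)/(-95 + 72)) - 1*13 = 1/(8/(-23)) - 13 = 1/(8*(-1/23)) - 13 = 1/(-8/23) - 13 = -23/8 - 13 = -127/8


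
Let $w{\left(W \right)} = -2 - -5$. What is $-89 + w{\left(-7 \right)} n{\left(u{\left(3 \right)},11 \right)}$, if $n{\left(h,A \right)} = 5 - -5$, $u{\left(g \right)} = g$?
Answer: $-59$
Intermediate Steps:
$w{\left(W \right)} = 3$ ($w{\left(W \right)} = -2 + 5 = 3$)
$n{\left(h,A \right)} = 10$ ($n{\left(h,A \right)} = 5 + 5 = 10$)
$-89 + w{\left(-7 \right)} n{\left(u{\left(3 \right)},11 \right)} = -89 + 3 \cdot 10 = -89 + 30 = -59$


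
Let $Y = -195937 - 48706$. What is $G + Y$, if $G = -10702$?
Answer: $-255345$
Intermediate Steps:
$Y = -244643$
$G + Y = -10702 - 244643 = -255345$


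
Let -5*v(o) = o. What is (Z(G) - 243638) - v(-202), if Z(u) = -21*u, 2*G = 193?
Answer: -2457049/10 ≈ -2.4571e+5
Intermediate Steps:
G = 193/2 (G = (½)*193 = 193/2 ≈ 96.500)
v(o) = -o/5
(Z(G) - 243638) - v(-202) = (-21*193/2 - 243638) - (-1)*(-202)/5 = (-4053/2 - 243638) - 1*202/5 = -491329/2 - 202/5 = -2457049/10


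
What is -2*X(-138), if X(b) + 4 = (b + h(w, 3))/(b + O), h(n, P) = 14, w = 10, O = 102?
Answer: 10/9 ≈ 1.1111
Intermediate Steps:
X(b) = -4 + (14 + b)/(102 + b) (X(b) = -4 + (b + 14)/(b + 102) = -4 + (14 + b)/(102 + b))
-2*X(-138) = -2*(-394 - 3*(-138))/(102 - 138) = -2*(-394 + 414)/(-36) = -(-1)*20/18 = -2*(-5/9) = 10/9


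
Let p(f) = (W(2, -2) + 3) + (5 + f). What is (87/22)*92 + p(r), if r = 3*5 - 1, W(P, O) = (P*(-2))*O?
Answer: 4332/11 ≈ 393.82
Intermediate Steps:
W(P, O) = -2*O*P (W(P, O) = (-2*P)*O = -2*O*P)
r = 14 (r = 15 - 1 = 14)
p(f) = 16 + f (p(f) = (-2*(-2)*2 + 3) + (5 + f) = (8 + 3) + (5 + f) = 11 + (5 + f) = 16 + f)
(87/22)*92 + p(r) = (87/22)*92 + (16 + 14) = (87*(1/22))*92 + 30 = (87/22)*92 + 30 = 4002/11 + 30 = 4332/11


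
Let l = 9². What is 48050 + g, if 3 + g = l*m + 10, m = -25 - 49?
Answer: 42063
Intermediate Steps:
l = 81
m = -74
g = -5987 (g = -3 + (81*(-74) + 10) = -3 + (-5994 + 10) = -3 - 5984 = -5987)
48050 + g = 48050 - 5987 = 42063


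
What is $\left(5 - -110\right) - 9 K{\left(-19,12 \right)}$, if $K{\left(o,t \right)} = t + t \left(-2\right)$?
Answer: $223$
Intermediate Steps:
$K{\left(o,t \right)} = - t$ ($K{\left(o,t \right)} = t - 2 t = - t$)
$\left(5 - -110\right) - 9 K{\left(-19,12 \right)} = \left(5 - -110\right) - 9 \left(\left(-1\right) 12\right) = \left(5 + 110\right) - -108 = 115 + 108 = 223$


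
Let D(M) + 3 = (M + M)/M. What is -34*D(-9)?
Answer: 34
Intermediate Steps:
D(M) = -1 (D(M) = -3 + (M + M)/M = -3 + (2*M)/M = -3 + 2 = -1)
-34*D(-9) = -34*(-1) = 34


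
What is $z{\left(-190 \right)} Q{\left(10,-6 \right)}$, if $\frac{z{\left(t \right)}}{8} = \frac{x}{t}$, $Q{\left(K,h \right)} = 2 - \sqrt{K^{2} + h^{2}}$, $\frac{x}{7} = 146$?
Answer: $- \frac{8176}{95} + \frac{8176 \sqrt{34}}{95} \approx 415.77$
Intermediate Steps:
$x = 1022$ ($x = 7 \cdot 146 = 1022$)
$z{\left(t \right)} = \frac{8176}{t}$ ($z{\left(t \right)} = 8 \frac{1022}{t} = \frac{8176}{t}$)
$z{\left(-190 \right)} Q{\left(10,-6 \right)} = \frac{8176}{-190} \left(2 - \sqrt{10^{2} + \left(-6\right)^{2}}\right) = 8176 \left(- \frac{1}{190}\right) \left(2 - \sqrt{100 + 36}\right) = - \frac{4088 \left(2 - \sqrt{136}\right)}{95} = - \frac{4088 \left(2 - 2 \sqrt{34}\right)}{95} = - \frac{8176}{95} + \frac{8176 \sqrt{34}}{95}$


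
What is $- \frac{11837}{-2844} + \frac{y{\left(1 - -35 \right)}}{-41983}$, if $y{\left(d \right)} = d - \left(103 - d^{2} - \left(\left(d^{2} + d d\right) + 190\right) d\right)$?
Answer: $\frac{208625207}{119399652} \approx 1.7473$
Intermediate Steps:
$y{\left(d \right)} = -103 + d + d^{2} + d \left(190 + 2 d^{2}\right)$ ($y{\left(d \right)} = d - \left(103 - d^{2} - \left(\left(d^{2} + d^{2}\right) + 190\right) d\right) = d - \left(103 - d^{2} - \left(2 d^{2} + 190\right) d\right) = d - \left(103 - d^{2} - \left(190 + 2 d^{2}\right) d\right) = d - \left(103 - d^{2} - d \left(190 + 2 d^{2}\right)\right) = d + \left(-103 + d^{2} + d \left(190 + 2 d^{2}\right)\right) = -103 + d + d^{2} + d \left(190 + 2 d^{2}\right)$)
$- \frac{11837}{-2844} + \frac{y{\left(1 - -35 \right)}}{-41983} = - \frac{11837}{-2844} + \frac{-103 + \left(1 - -35\right)^{2} + 2 \left(1 - -35\right)^{3} + 191 \left(1 - -35\right)}{-41983} = \left(-11837\right) \left(- \frac{1}{2844}\right) + \left(-103 + \left(1 + 35\right)^{2} + 2 \left(1 + 35\right)^{3} + 191 \left(1 + 35\right)\right) \left(- \frac{1}{41983}\right) = \frac{11837}{2844} + \left(-103 + 36^{2} + 2 \cdot 36^{3} + 191 \cdot 36\right) \left(- \frac{1}{41983}\right) = \frac{11837}{2844} + \left(-103 + 1296 + 2 \cdot 46656 + 6876\right) \left(- \frac{1}{41983}\right) = \frac{11837}{2844} + \left(-103 + 1296 + 93312 + 6876\right) \left(- \frac{1}{41983}\right) = \frac{11837}{2844} + 101381 \left(- \frac{1}{41983}\right) = \frac{11837}{2844} - \frac{101381}{41983} = \frac{208625207}{119399652}$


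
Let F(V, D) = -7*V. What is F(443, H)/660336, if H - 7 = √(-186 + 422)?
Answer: -3101/660336 ≈ -0.0046961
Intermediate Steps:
H = 7 + 2*√59 (H = 7 + √(-186 + 422) = 7 + √236 = 7 + 2*√59 ≈ 22.362)
F(443, H)/660336 = -7*443/660336 = -3101*1/660336 = -3101/660336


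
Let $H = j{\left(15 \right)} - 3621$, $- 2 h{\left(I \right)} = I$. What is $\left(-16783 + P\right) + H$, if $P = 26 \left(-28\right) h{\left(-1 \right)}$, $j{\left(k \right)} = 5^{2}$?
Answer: $-20743$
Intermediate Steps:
$h{\left(I \right)} = - \frac{I}{2}$
$j{\left(k \right)} = 25$
$H = -3596$ ($H = 25 - 3621 = -3596$)
$P = -364$ ($P = 26 \left(-28\right) \left(\left(- \frac{1}{2}\right) \left(-1\right)\right) = \left(-728\right) \frac{1}{2} = -364$)
$\left(-16783 + P\right) + H = \left(-16783 - 364\right) - 3596 = -17147 - 3596 = -20743$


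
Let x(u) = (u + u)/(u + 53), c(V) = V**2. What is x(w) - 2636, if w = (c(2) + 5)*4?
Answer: -234532/89 ≈ -2635.2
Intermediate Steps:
w = 36 (w = (2**2 + 5)*4 = (4 + 5)*4 = 9*4 = 36)
x(u) = 2*u/(53 + u) (x(u) = (2*u)/(53 + u) = 2*u/(53 + u))
x(w) - 2636 = 2*36/(53 + 36) - 2636 = 2*36/89 - 2636 = 2*36*(1/89) - 2636 = 72/89 - 2636 = -234532/89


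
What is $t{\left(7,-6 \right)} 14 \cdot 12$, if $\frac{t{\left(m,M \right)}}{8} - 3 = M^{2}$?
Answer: $52416$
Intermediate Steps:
$t{\left(m,M \right)} = 24 + 8 M^{2}$
$t{\left(7,-6 \right)} 14 \cdot 12 = \left(24 + 8 \left(-6\right)^{2}\right) 14 \cdot 12 = \left(24 + 8 \cdot 36\right) 14 \cdot 12 = \left(24 + 288\right) 14 \cdot 12 = 312 \cdot 14 \cdot 12 = 4368 \cdot 12 = 52416$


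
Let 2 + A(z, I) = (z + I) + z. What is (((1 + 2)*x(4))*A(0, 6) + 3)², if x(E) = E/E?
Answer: 225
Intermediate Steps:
A(z, I) = -2 + I + 2*z (A(z, I) = -2 + ((z + I) + z) = -2 + ((I + z) + z) = -2 + (I + 2*z) = -2 + I + 2*z)
x(E) = 1
(((1 + 2)*x(4))*A(0, 6) + 3)² = (((1 + 2)*1)*(-2 + 6 + 2*0) + 3)² = ((3*1)*(-2 + 6 + 0) + 3)² = (3*4 + 3)² = (12 + 3)² = 15² = 225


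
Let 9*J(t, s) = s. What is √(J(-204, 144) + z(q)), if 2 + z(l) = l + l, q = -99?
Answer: 2*I*√46 ≈ 13.565*I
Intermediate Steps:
J(t, s) = s/9
z(l) = -2 + 2*l (z(l) = -2 + (l + l) = -2 + 2*l)
√(J(-204, 144) + z(q)) = √((⅑)*144 + (-2 + 2*(-99))) = √(16 + (-2 - 198)) = √(16 - 200) = √(-184) = 2*I*√46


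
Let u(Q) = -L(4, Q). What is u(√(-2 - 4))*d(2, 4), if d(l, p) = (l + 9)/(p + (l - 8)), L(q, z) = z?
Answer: 11*I*√6/2 ≈ 13.472*I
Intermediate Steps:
u(Q) = -Q
d(l, p) = (9 + l)/(-8 + l + p) (d(l, p) = (9 + l)/(p + (-8 + l)) = (9 + l)/(-8 + l + p))
u(√(-2 - 4))*d(2, 4) = (-√(-2 - 4))*((9 + 2)/(-8 + 2 + 4)) = (-√(-6))*(11/(-2)) = (-I*√6)*(-½*11) = -I*√6*(-11/2) = 11*I*√6/2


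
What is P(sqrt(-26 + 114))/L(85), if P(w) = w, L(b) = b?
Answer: 2*sqrt(22)/85 ≈ 0.11036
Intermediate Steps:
P(sqrt(-26 + 114))/L(85) = sqrt(-26 + 114)/85 = sqrt(88)*(1/85) = (2*sqrt(22))*(1/85) = 2*sqrt(22)/85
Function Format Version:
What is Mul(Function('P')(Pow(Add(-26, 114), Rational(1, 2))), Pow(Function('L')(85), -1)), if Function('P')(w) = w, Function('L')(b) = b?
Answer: Mul(Rational(2, 85), Pow(22, Rational(1, 2))) ≈ 0.11036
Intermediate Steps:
Mul(Function('P')(Pow(Add(-26, 114), Rational(1, 2))), Pow(Function('L')(85), -1)) = Mul(Pow(Add(-26, 114), Rational(1, 2)), Pow(85, -1)) = Mul(Pow(88, Rational(1, 2)), Rational(1, 85)) = Mul(Mul(2, Pow(22, Rational(1, 2))), Rational(1, 85)) = Mul(Rational(2, 85), Pow(22, Rational(1, 2)))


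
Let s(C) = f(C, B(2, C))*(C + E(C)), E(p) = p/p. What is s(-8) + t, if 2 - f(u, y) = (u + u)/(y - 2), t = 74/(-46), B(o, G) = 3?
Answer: -2935/23 ≈ -127.61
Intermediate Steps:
E(p) = 1
t = -37/23 (t = 74*(-1/46) = -37/23 ≈ -1.6087)
f(u, y) = 2 - 2*u/(-2 + y) (f(u, y) = 2 - (u + u)/(y - 2) = 2 - 2*u/(-2 + y))
s(C) = (1 + C)*(2 - 2*C) (s(C) = (2*(-2 + 3 - C)/(-2 + 3))*(C + 1) = (2*(1 - C)/1)*(1 + C) = (2*1*(1 - C))*(1 + C) = (2 - 2*C)*(1 + C) = (1 + C)*(2 - 2*C))
s(-8) + t = (2 - 2*(-8)²) - 37/23 = (2 - 2*64) - 37/23 = (2 - 128) - 37/23 = -126 - 37/23 = -2935/23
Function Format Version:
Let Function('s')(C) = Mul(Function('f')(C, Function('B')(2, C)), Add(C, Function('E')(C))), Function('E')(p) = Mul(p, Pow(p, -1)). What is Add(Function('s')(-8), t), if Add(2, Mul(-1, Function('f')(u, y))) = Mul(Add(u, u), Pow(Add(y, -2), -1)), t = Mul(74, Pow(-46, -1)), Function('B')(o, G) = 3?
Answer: Rational(-2935, 23) ≈ -127.61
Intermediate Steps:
Function('E')(p) = 1
t = Rational(-37, 23) (t = Mul(74, Rational(-1, 46)) = Rational(-37, 23) ≈ -1.6087)
Function('f')(u, y) = Add(2, Mul(-2, u, Pow(Add(-2, y), -1))) (Function('f')(u, y) = Add(2, Mul(-1, Mul(Add(u, u), Pow(Add(y, -2), -1)))) = Add(2, Mul(-1, Mul(Mul(2, u), Pow(Add(-2, y), -1)))) = Add(2, Mul(-1, Mul(2, u, Pow(Add(-2, y), -1)))) = Add(2, Mul(-2, u, Pow(Add(-2, y), -1))))
Function('s')(C) = Mul(Add(1, C), Add(2, Mul(-2, C))) (Function('s')(C) = Mul(Mul(2, Pow(Add(-2, 3), -1), Add(-2, 3, Mul(-1, C))), Add(C, 1)) = Mul(Mul(2, Pow(1, -1), Add(1, Mul(-1, C))), Add(1, C)) = Mul(Mul(2, 1, Add(1, Mul(-1, C))), Add(1, C)) = Mul(Add(2, Mul(-2, C)), Add(1, C)) = Mul(Add(1, C), Add(2, Mul(-2, C))))
Add(Function('s')(-8), t) = Add(Add(2, Mul(-2, Pow(-8, 2))), Rational(-37, 23)) = Add(Add(2, Mul(-2, 64)), Rational(-37, 23)) = Add(Add(2, -128), Rational(-37, 23)) = Add(-126, Rational(-37, 23)) = Rational(-2935, 23)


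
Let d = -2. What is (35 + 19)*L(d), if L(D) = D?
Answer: -108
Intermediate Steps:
(35 + 19)*L(d) = (35 + 19)*(-2) = 54*(-2) = -108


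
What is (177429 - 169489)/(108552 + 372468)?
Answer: 397/24051 ≈ 0.016507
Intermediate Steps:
(177429 - 169489)/(108552 + 372468) = 7940/481020 = 7940*(1/481020) = 397/24051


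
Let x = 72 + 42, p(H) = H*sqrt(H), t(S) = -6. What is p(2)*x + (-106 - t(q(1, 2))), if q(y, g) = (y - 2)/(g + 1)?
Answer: -100 + 228*sqrt(2) ≈ 222.44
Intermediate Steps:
q(y, g) = (-2 + y)/(1 + g)
p(H) = H**(3/2)
x = 114
p(2)*x + (-106 - t(q(1, 2))) = 2**(3/2)*114 + (-106 - 1*(-6)) = (2*sqrt(2))*114 + (-106 + 6) = 228*sqrt(2) - 100 = -100 + 228*sqrt(2)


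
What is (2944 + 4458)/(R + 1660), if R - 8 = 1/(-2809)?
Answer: 20792218/4685411 ≈ 4.4377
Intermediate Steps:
R = 22471/2809 (R = 8 + 1/(-2809) = 8 - 1/2809 = 22471/2809 ≈ 7.9996)
(2944 + 4458)/(R + 1660) = (2944 + 4458)/(22471/2809 + 1660) = 7402/(4685411/2809) = 7402*(2809/4685411) = 20792218/4685411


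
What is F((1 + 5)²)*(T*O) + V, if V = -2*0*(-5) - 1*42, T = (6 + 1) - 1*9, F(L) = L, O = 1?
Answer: -114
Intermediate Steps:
T = -2 (T = 7 - 9 = -2)
V = -42 (V = 0*(-5) - 42 = 0 - 42 = -42)
F((1 + 5)²)*(T*O) + V = (1 + 5)²*(-2*1) - 42 = 6²*(-2) - 42 = 36*(-2) - 42 = -72 - 42 = -114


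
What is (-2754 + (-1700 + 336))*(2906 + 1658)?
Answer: -18794552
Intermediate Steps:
(-2754 + (-1700 + 336))*(2906 + 1658) = (-2754 - 1364)*4564 = -4118*4564 = -18794552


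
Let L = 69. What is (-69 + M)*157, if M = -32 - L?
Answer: -26690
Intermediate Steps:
M = -101 (M = -32 - 1*69 = -32 - 69 = -101)
(-69 + M)*157 = (-69 - 101)*157 = -170*157 = -26690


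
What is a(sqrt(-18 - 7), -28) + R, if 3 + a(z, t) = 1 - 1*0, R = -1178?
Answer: -1180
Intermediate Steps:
a(z, t) = -2 (a(z, t) = -3 + (1 - 1*0) = -3 + (1 + 0) = -3 + 1 = -2)
a(sqrt(-18 - 7), -28) + R = -2 - 1178 = -1180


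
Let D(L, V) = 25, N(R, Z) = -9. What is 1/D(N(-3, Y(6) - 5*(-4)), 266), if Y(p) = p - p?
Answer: 1/25 ≈ 0.040000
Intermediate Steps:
Y(p) = 0
1/D(N(-3, Y(6) - 5*(-4)), 266) = 1/25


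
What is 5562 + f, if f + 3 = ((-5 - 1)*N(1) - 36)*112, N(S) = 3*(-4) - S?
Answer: 10263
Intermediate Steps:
N(S) = -12 - S
f = 4701 (f = -3 + ((-5 - 1)*(-12 - 1*1) - 36)*112 = -3 + (-6*(-12 - 1) - 36)*112 = -3 + (-6*(-13) - 36)*112 = -3 + (78 - 36)*112 = -3 + 42*112 = -3 + 4704 = 4701)
5562 + f = 5562 + 4701 = 10263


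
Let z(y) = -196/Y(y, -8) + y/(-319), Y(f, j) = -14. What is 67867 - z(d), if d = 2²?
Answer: 21645111/319 ≈ 67853.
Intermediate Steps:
d = 4
z(y) = 14 - y/319 (z(y) = -196/(-14) + y/(-319) = -196*(-1/14) + y*(-1/319) = 14 - y/319)
67867 - z(d) = 67867 - (14 - 1/319*4) = 67867 - (14 - 4/319) = 67867 - 1*4462/319 = 67867 - 4462/319 = 21645111/319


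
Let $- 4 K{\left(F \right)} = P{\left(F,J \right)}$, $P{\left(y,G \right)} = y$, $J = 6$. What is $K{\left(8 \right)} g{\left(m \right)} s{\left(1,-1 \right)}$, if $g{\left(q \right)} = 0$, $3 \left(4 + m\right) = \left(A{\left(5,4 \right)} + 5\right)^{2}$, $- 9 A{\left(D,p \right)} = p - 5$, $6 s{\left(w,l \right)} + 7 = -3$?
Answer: $0$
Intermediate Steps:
$s{\left(w,l \right)} = - \frac{5}{3}$ ($s{\left(w,l \right)} = - \frac{7}{6} + \frac{1}{6} \left(-3\right) = - \frac{7}{6} - \frac{1}{2} = - \frac{5}{3}$)
$A{\left(D,p \right)} = \frac{5}{9} - \frac{p}{9}$ ($A{\left(D,p \right)} = - \frac{p - 5}{9} = - \frac{-5 + p}{9} = \frac{5}{9} - \frac{p}{9}$)
$K{\left(F \right)} = - \frac{F}{4}$
$m = \frac{1144}{243}$ ($m = -4 + \frac{\left(\left(\frac{5}{9} - \frac{4}{9}\right) + 5\right)^{2}}{3} = -4 + \frac{\left(\frac{1}{9} + 5\right)^{2}}{3} = -4 + \frac{\left(\frac{46}{9}\right)^{2}}{3} = -4 + \frac{1}{3} \cdot \frac{2116}{81} = -4 + \frac{2116}{243} = \frac{1144}{243} \approx 4.7078$)
$K{\left(8 \right)} g{\left(m \right)} s{\left(1,-1 \right)} = \left(- \frac{1}{4}\right) 8 \cdot 0 \left(- \frac{5}{3}\right) = \left(-2\right) 0 \left(- \frac{5}{3}\right) = 0 \left(- \frac{5}{3}\right) = 0$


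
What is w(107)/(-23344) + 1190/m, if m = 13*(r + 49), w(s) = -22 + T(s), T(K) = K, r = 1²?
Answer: 2772411/1517360 ≈ 1.8271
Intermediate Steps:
r = 1
w(s) = -22 + s
m = 650 (m = 13*(1 + 49) = 13*50 = 650)
w(107)/(-23344) + 1190/m = (-22 + 107)/(-23344) + 1190/650 = 85*(-1/23344) + 1190*(1/650) = -85/23344 + 119/65 = 2772411/1517360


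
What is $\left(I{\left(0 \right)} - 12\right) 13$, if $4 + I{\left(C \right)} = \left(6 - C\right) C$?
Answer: $-208$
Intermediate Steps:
$I{\left(C \right)} = -4 + C \left(6 - C\right)$ ($I{\left(C \right)} = -4 + \left(6 - C\right) C = -4 + C \left(6 - C\right)$)
$\left(I{\left(0 \right)} - 12\right) 13 = \left(\left(-4 - 0^{2} + 6 \cdot 0\right) - 12\right) 13 = \left(\left(-4 - 0 + 0\right) - 12\right) 13 = \left(\left(-4 + 0 + 0\right) - 12\right) 13 = \left(-4 - 12\right) 13 = \left(-16\right) 13 = -208$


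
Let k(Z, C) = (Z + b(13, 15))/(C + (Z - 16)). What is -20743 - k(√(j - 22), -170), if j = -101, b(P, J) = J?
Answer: -240057850/11573 + 67*I*√123/11573 ≈ -20743.0 + 0.064207*I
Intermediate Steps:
k(Z, C) = (15 + Z)/(-16 + C + Z) (k(Z, C) = (Z + 15)/(C + (Z - 16)) = (15 + Z)/(C + (-16 + Z)) = (15 + Z)/(-16 + C + Z))
-20743 - k(√(j - 22), -170) = -20743 - (15 + √(-101 - 22))/(-16 - 170 + √(-101 - 22)) = -20743 - (15 + √(-123))/(-16 - 170 + √(-123)) = -20743 - (15 + I*√123)/(-16 - 170 + I*√123) = -20743 - (15 + I*√123)/(-186 + I*√123)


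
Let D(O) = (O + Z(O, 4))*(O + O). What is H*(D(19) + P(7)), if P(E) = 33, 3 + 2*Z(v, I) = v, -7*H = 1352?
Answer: -1431768/7 ≈ -2.0454e+5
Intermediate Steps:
H = -1352/7 (H = -⅐*1352 = -1352/7 ≈ -193.14)
Z(v, I) = -3/2 + v/2
D(O) = 2*O*(-3/2 + 3*O/2) (D(O) = (O + (-3/2 + O/2))*(O + O) = (-3/2 + 3*O/2)*(2*O) = 2*O*(-3/2 + 3*O/2))
H*(D(19) + P(7)) = -1352*(3*19*(-1 + 19) + 33)/7 = -1352*(3*19*18 + 33)/7 = -1352*(1026 + 33)/7 = -1352/7*1059 = -1431768/7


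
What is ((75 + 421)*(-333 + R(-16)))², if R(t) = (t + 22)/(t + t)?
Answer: 27311198121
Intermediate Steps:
R(t) = (22 + t)/(2*t) (R(t) = (22 + t)/((2*t)) = (22 + t)*(1/(2*t)) = (22 + t)/(2*t))
((75 + 421)*(-333 + R(-16)))² = ((75 + 421)*(-333 + (½)*(22 - 16)/(-16)))² = (496*(-333 + (½)*(-1/16)*6))² = (496*(-333 - 3/16))² = (496*(-5331/16))² = (-165261)² = 27311198121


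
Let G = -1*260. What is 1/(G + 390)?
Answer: 1/130 ≈ 0.0076923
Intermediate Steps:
G = -260
1/(G + 390) = 1/(-260 + 390) = 1/130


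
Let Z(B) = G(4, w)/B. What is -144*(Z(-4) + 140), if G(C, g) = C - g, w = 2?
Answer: -20088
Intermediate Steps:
Z(B) = 2/B (Z(B) = (4 - 1*2)/B = (4 - 2)/B = 2/B)
-144*(Z(-4) + 140) = -144*(2/(-4) + 140) = -144*(2*(-1/4) + 140) = -144*(-1/2 + 140) = -144*279/2 = -20088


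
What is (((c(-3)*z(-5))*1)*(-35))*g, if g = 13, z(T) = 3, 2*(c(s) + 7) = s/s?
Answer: 17745/2 ≈ 8872.5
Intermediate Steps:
c(s) = -13/2 (c(s) = -7 + (s/s)/2 = -7 + (½)*1 = -7 + ½ = -13/2)
(((c(-3)*z(-5))*1)*(-35))*g = ((-13/2*3*1)*(-35))*13 = (-39/2*1*(-35))*13 = -39/2*(-35)*13 = (1365/2)*13 = 17745/2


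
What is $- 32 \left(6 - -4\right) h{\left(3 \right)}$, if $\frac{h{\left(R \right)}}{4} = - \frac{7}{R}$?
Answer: $\frac{8960}{3} \approx 2986.7$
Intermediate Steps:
$h{\left(R \right)} = - \frac{28}{R}$ ($h{\left(R \right)} = 4 \left(- \frac{7}{R}\right) = - \frac{28}{R}$)
$- 32 \left(6 - -4\right) h{\left(3 \right)} = - 32 \left(6 - -4\right) \left(- \frac{28}{3}\right) = - 32 \left(6 + 4\right) \left(\left(-28\right) \frac{1}{3}\right) = \left(-32\right) 10 \left(- \frac{28}{3}\right) = \left(-320\right) \left(- \frac{28}{3}\right) = \frac{8960}{3}$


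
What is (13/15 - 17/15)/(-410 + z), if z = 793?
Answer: -4/5745 ≈ -0.00069626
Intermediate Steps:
(13/15 - 17/15)/(-410 + z) = (13/15 - 17/15)/(-410 + 793) = (13*(1/15) - 17*1/15)/383 = (13/15 - 17/15)*(1/383) = -4/15*1/383 = -4/5745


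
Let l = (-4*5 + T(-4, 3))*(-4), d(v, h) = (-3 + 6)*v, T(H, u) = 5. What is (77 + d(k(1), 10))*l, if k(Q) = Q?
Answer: 4800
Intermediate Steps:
d(v, h) = 3*v
l = 60 (l = (-4*5 + 5)*(-4) = (-20 + 5)*(-4) = -15*(-4) = 60)
(77 + d(k(1), 10))*l = (77 + 3*1)*60 = (77 + 3)*60 = 80*60 = 4800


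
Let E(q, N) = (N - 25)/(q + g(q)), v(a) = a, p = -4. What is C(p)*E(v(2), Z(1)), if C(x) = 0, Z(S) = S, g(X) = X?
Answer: 0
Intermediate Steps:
E(q, N) = (-25 + N)/(2*q) (E(q, N) = (N - 25)/(q + q) = (-25 + N)/((2*q)) = (-25 + N)*(1/(2*q)) = (-25 + N)/(2*q))
C(p)*E(v(2), Z(1)) = 0*((½)*(-25 + 1)/2) = 0*((½)*(½)*(-24)) = 0*(-6) = 0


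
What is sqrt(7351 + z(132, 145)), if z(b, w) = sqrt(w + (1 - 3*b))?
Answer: sqrt(7351 + 5*I*sqrt(10)) ≈ 85.738 + 0.0922*I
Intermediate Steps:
z(b, w) = sqrt(1 + w - 3*b)
sqrt(7351 + z(132, 145)) = sqrt(7351 + sqrt(1 + 145 - 3*132)) = sqrt(7351 + sqrt(1 + 145 - 396)) = sqrt(7351 + sqrt(-250)) = sqrt(7351 + 5*I*sqrt(10))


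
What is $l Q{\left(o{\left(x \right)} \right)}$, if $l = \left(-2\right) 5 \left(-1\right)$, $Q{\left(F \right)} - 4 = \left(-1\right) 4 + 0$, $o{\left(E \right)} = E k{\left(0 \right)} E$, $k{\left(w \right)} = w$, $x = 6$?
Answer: $0$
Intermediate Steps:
$o{\left(E \right)} = 0$ ($o{\left(E \right)} = E 0 E = 0 E = 0$)
$Q{\left(F \right)} = 0$ ($Q{\left(F \right)} = 4 + \left(\left(-1\right) 4 + 0\right) = 4 + \left(-4 + 0\right) = 4 - 4 = 0$)
$l = 10$ ($l = \left(-10\right) \left(-1\right) = 10$)
$l Q{\left(o{\left(x \right)} \right)} = 10 \cdot 0 = 0$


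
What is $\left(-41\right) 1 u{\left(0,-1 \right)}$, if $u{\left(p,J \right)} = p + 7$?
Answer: $-287$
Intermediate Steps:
$u{\left(p,J \right)} = 7 + p$
$\left(-41\right) 1 u{\left(0,-1 \right)} = \left(-41\right) 1 \left(7 + 0\right) = \left(-41\right) 7 = -287$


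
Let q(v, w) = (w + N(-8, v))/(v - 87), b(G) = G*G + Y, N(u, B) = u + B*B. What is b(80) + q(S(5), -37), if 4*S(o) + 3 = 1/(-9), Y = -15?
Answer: 22700473/3555 ≈ 6385.5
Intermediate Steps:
N(u, B) = u + B**2
b(G) = -15 + G**2 (b(G) = G*G - 15 = G**2 - 15 = -15 + G**2)
S(o) = -7/9 (S(o) = -3/4 + (1/4)/(-9) = -3/4 + (1/4)*(-1/9) = -3/4 - 1/36 = -7/9)
q(v, w) = (-8 + w + v**2)/(-87 + v) (q(v, w) = (w + (-8 + v**2))/(v - 87) = (-8 + w + v**2)/(-87 + v))
b(80) + q(S(5), -37) = (-15 + 80**2) + (-8 - 37 + (-7/9)**2)/(-87 - 7/9) = (-15 + 6400) + (-8 - 37 + 49/81)/(-790/9) = 6385 - 9/790*(-3596/81) = 6385 + 1798/3555 = 22700473/3555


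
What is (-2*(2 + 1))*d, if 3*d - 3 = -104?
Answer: 202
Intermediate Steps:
d = -101/3 (d = 1 + (⅓)*(-104) = 1 - 104/3 = -101/3 ≈ -33.667)
(-2*(2 + 1))*d = -2*(2 + 1)*(-101/3) = -2*3*(-101/3) = -6*(-101/3) = 202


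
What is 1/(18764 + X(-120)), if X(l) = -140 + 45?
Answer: 1/18669 ≈ 5.3565e-5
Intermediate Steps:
X(l) = -95
1/(18764 + X(-120)) = 1/(18764 - 95) = 1/18669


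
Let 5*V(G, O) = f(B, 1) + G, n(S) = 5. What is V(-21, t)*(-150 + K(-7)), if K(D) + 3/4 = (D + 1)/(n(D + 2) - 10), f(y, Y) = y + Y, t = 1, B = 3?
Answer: 50847/100 ≈ 508.47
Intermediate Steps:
f(y, Y) = Y + y
V(G, O) = 4/5 + G/5 (V(G, O) = ((1 + 3) + G)/5 = (4 + G)/5 = 4/5 + G/5)
K(D) = -19/20 - D/5 (K(D) = -3/4 + (D + 1)/(5 - 10) = -3/4 + (1 + D)/(-5) = -3/4 + (1 + D)*(-1/5) = -3/4 + (-1/5 - D/5) = -19/20 - D/5)
V(-21, t)*(-150 + K(-7)) = (4/5 + (1/5)*(-21))*(-150 + (-19/20 - 1/5*(-7))) = (4/5 - 21/5)*(-150 + (-19/20 + 7/5)) = -17*(-150 + 9/20)/5 = -17/5*(-2991/20) = 50847/100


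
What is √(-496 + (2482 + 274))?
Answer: 2*√565 ≈ 47.539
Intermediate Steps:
√(-496 + (2482 + 274)) = √(-496 + 2756) = √2260 = 2*√565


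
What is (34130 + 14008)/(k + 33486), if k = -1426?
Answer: 24069/16030 ≈ 1.5015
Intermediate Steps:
(34130 + 14008)/(k + 33486) = (34130 + 14008)/(-1426 + 33486) = 48138/32060 = 48138*(1/32060) = 24069/16030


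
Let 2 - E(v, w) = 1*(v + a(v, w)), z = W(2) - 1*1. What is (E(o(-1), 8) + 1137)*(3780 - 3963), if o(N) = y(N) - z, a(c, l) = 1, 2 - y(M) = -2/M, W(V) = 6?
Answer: -209169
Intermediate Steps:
z = 5 (z = 6 - 1*1 = 6 - 1 = 5)
y(M) = 2 + 2/M (y(M) = 2 - (-2)/M = 2 + 2/M)
o(N) = -3 + 2/N (o(N) = (2 + 2/N) - 1*5 = (2 + 2/N) - 5 = -3 + 2/N)
E(v, w) = 1 - v (E(v, w) = 2 - (v + 1) = 2 - (1 + v) = 2 + (-1 - v) = 1 - v)
(E(o(-1), 8) + 1137)*(3780 - 3963) = ((1 - (-3 + 2/(-1))) + 1137)*(3780 - 3963) = ((1 - (-3 + 2*(-1))) + 1137)*(-183) = ((1 - (-3 - 2)) + 1137)*(-183) = ((1 - 1*(-5)) + 1137)*(-183) = ((1 + 5) + 1137)*(-183) = (6 + 1137)*(-183) = 1143*(-183) = -209169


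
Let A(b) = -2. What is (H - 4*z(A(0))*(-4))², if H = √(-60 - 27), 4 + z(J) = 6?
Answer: (32 + I*√87)² ≈ 937.0 + 596.95*I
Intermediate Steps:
z(J) = 2 (z(J) = -4 + 6 = 2)
H = I*√87 (H = √(-87) = I*√87 ≈ 9.3274*I)
(H - 4*z(A(0))*(-4))² = (I*√87 - 4*2*(-4))² = (I*√87 - 8*(-4))² = (I*√87 + 32)² = (32 + I*√87)²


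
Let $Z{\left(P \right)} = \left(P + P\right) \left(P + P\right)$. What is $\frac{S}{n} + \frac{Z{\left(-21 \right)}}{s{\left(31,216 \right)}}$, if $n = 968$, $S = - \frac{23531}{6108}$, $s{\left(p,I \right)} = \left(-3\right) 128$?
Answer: $- \frac{3398035}{739068} \approx -4.5977$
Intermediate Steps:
$s{\left(p,I \right)} = -384$
$Z{\left(P \right)} = 4 P^{2}$ ($Z{\left(P \right)} = 2 P 2 P = 4 P^{2}$)
$S = - \frac{23531}{6108}$ ($S = \left(-23531\right) \frac{1}{6108} = - \frac{23531}{6108} \approx -3.8525$)
$\frac{S}{n} + \frac{Z{\left(-21 \right)}}{s{\left(31,216 \right)}} = - \frac{23531}{6108 \cdot 968} + \frac{4 \left(-21\right)^{2}}{-384} = \left(- \frac{23531}{6108}\right) \frac{1}{968} + 4 \cdot 441 \left(- \frac{1}{384}\right) = - \frac{23531}{5912544} + 1764 \left(- \frac{1}{384}\right) = - \frac{23531}{5912544} - \frac{147}{32} = - \frac{3398035}{739068}$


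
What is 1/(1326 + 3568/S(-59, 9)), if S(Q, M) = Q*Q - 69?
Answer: 853/1131970 ≈ 0.00075355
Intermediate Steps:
S(Q, M) = -69 + Q² (S(Q, M) = Q² - 69 = -69 + Q²)
1/(1326 + 3568/S(-59, 9)) = 1/(1326 + 3568/(-69 + (-59)²)) = 1/(1326 + 3568/(-69 + 3481)) = 1/(1326 + 3568/3412) = 1/(1326 + 3568*(1/3412)) = 1/(1326 + 892/853) = 1/(1131970/853) = 853/1131970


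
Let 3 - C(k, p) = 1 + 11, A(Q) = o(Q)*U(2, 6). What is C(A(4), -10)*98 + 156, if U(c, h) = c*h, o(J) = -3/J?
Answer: -726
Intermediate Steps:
A(Q) = -36/Q (A(Q) = (-3/Q)*(2*6) = -3/Q*12 = -36/Q)
C(k, p) = -9 (C(k, p) = 3 - (1 + 11) = 3 - 1*12 = 3 - 12 = -9)
C(A(4), -10)*98 + 156 = -9*98 + 156 = -882 + 156 = -726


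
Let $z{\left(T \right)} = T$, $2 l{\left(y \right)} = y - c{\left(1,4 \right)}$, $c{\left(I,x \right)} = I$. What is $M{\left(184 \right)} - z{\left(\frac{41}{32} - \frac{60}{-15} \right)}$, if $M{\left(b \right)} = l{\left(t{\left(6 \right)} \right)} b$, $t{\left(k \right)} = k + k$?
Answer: $\frac{32215}{32} \approx 1006.7$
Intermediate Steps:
$t{\left(k \right)} = 2 k$
$l{\left(y \right)} = - \frac{1}{2} + \frac{y}{2}$ ($l{\left(y \right)} = \frac{y - 1}{2} = \frac{-1 + y}{2} = - \frac{1}{2} + \frac{y}{2}$)
$M{\left(b \right)} = \frac{11 b}{2}$ ($M{\left(b \right)} = \left(- \frac{1}{2} + \frac{2 \cdot 6}{2}\right) b = \left(- \frac{1}{2} + \frac{1}{2} \cdot 12\right) b = \left(- \frac{1}{2} + 6\right) b = \frac{11 b}{2}$)
$M{\left(184 \right)} - z{\left(\frac{41}{32} - \frac{60}{-15} \right)} = \frac{11}{2} \cdot 184 - \left(\frac{41}{32} - \frac{60}{-15}\right) = 1012 - \left(41 \cdot \frac{1}{32} - -4\right) = 1012 - \left(\frac{41}{32} + 4\right) = 1012 - \frac{169}{32} = \frac{32215}{32}$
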